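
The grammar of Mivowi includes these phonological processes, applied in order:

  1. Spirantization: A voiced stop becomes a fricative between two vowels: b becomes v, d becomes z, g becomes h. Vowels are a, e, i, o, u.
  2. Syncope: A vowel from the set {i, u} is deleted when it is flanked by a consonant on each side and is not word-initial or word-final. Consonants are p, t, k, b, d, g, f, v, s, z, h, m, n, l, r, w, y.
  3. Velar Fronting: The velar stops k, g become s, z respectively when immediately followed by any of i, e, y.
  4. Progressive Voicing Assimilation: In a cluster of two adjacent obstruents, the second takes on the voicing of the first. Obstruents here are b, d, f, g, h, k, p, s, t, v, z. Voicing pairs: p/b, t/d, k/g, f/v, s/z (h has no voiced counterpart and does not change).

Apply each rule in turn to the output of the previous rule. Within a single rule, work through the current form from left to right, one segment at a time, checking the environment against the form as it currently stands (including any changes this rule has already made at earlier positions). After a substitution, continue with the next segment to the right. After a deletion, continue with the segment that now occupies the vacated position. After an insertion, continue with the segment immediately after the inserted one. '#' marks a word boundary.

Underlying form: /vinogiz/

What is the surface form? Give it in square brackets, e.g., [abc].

1 Spirantization: [vinogiz] → [vinohiz]
2 Syncope: [vinohiz] → [vnohz]
3 Velar Fronting: no change — [vnohz]
4 Progressive Voicing Assimilation: [vnohz] → [vnohs]

[vnohs]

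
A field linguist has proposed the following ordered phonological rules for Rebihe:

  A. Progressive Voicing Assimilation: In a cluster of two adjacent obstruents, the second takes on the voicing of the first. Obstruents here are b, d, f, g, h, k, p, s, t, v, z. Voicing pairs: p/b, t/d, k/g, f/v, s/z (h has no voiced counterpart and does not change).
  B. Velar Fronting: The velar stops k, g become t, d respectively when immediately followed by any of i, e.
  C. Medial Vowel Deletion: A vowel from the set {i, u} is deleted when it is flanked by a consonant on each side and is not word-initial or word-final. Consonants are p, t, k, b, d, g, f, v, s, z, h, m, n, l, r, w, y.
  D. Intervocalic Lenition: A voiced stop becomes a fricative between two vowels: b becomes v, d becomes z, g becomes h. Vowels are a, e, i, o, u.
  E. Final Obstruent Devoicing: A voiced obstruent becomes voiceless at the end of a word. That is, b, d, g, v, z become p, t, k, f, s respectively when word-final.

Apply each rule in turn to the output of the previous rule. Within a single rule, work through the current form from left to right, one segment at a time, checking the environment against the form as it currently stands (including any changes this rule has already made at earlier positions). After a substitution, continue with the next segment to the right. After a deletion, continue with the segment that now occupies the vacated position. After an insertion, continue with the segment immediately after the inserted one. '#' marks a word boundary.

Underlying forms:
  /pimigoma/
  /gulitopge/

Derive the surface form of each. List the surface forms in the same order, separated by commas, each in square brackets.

[pmgoma], [gltopte]

/pimigoma/:
  A Progressive Voicing Assimilation: no change — [pimigoma]
  B Velar Fronting: no change — [pimigoma]
  C Medial Vowel Deletion: [pimigoma] → [pmgoma]
  D Intervocalic Lenition: no change — [pmgoma]
  E Final Obstruent Devoicing: no change — [pmgoma]
/gulitopge/:
  A Progressive Voicing Assimilation: [gulitopge] → [gulitopke]
  B Velar Fronting: [gulitopke] → [gulitopte]
  C Medial Vowel Deletion: [gulitopte] → [gltopte]
  D Intervocalic Lenition: no change — [gltopte]
  E Final Obstruent Devoicing: no change — [gltopte]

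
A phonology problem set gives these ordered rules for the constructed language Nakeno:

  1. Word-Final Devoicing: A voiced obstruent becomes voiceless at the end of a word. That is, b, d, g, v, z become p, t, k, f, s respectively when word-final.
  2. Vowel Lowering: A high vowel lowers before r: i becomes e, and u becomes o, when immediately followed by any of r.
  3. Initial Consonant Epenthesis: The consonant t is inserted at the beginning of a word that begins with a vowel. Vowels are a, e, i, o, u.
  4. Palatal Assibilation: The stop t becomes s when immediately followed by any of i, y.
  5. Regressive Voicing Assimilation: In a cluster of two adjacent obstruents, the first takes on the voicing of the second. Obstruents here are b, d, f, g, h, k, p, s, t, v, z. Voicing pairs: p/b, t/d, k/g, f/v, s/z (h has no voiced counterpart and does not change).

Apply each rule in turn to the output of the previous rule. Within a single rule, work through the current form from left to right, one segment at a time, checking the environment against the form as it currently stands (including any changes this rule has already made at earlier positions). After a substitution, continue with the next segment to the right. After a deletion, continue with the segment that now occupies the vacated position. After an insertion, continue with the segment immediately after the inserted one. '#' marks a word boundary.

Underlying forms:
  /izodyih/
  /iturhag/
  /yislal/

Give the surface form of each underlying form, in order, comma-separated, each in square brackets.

[sizodyih], [sitorhak], [yislal]

/izodyih/:
  1 Word-Final Devoicing: no change — [izodyih]
  2 Vowel Lowering: no change — [izodyih]
  3 Initial Consonant Epenthesis: [izodyih] → [tizodyih]
  4 Palatal Assibilation: [tizodyih] → [sizodyih]
  5 Regressive Voicing Assimilation: no change — [sizodyih]
/iturhag/:
  1 Word-Final Devoicing: [iturhag] → [iturhak]
  2 Vowel Lowering: [iturhak] → [itorhak]
  3 Initial Consonant Epenthesis: [itorhak] → [titorhak]
  4 Palatal Assibilation: [titorhak] → [sitorhak]
  5 Regressive Voicing Assimilation: no change — [sitorhak]
/yislal/:
  1 Word-Final Devoicing: no change — [yislal]
  2 Vowel Lowering: no change — [yislal]
  3 Initial Consonant Epenthesis: no change — [yislal]
  4 Palatal Assibilation: no change — [yislal]
  5 Regressive Voicing Assimilation: no change — [yislal]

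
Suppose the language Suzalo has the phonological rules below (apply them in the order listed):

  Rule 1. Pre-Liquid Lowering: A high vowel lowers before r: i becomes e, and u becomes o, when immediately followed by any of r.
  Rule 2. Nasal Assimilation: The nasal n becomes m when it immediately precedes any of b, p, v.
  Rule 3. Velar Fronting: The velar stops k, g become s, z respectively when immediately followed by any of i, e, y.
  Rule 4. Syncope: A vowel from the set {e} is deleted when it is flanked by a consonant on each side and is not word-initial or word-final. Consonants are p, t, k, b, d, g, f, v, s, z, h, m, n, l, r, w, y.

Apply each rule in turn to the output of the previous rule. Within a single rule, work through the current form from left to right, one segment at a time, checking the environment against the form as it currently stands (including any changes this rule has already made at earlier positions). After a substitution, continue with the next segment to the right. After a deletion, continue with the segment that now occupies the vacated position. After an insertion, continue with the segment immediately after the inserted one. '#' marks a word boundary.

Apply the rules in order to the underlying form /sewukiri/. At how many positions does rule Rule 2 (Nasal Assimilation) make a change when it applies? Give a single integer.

0

Rule 1 Pre-Liquid Lowering: [sewukiri] → [sewukeri]
Rule 2 Nasal Assimilation: no change — [sewukeri]
Rule 3 Velar Fronting: [sewukeri] → [sewuseri]
Rule 4 Syncope: [sewuseri] → [swusri]
Rule Rule 2 changed 0 position(s).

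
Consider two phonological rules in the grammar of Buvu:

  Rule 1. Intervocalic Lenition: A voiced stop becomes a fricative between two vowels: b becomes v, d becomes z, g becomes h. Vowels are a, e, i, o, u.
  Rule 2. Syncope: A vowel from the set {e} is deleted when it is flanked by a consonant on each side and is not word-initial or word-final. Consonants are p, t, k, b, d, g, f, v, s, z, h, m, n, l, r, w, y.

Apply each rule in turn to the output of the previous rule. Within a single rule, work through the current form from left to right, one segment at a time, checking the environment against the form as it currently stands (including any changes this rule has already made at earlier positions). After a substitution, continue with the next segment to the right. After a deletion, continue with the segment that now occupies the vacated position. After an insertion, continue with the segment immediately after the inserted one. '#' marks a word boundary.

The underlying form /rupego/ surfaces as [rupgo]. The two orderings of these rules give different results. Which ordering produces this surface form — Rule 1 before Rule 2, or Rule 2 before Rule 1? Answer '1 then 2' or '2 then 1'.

Order 1 then 2:
  1 Intervocalic Lenition: [rupego] → [rupeho]
  2 Syncope: [rupeho] → [rupho]
  result: [rupho]
Order 2 then 1:
  2 Syncope: [rupego] → [rupgo]
  1 Intervocalic Lenition: no change — [rupgo]
  result: [rupgo]

2 then 1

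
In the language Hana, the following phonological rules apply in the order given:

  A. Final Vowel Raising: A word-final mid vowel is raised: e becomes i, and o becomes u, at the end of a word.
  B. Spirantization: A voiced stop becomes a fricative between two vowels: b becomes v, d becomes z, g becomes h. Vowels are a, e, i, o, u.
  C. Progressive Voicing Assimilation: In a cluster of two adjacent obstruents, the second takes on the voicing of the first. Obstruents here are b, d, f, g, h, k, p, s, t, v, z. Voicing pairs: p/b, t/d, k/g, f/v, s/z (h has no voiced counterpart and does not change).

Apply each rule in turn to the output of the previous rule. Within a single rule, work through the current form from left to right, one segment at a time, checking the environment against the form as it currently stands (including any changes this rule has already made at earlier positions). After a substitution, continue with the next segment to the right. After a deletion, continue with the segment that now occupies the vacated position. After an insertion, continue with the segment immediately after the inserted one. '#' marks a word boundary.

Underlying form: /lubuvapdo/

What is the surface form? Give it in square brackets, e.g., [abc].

[luvuvaptu]

A Final Vowel Raising: [lubuvapdo] → [lubuvapdu]
B Spirantization: [lubuvapdu] → [luvuvapdu]
C Progressive Voicing Assimilation: [luvuvapdu] → [luvuvaptu]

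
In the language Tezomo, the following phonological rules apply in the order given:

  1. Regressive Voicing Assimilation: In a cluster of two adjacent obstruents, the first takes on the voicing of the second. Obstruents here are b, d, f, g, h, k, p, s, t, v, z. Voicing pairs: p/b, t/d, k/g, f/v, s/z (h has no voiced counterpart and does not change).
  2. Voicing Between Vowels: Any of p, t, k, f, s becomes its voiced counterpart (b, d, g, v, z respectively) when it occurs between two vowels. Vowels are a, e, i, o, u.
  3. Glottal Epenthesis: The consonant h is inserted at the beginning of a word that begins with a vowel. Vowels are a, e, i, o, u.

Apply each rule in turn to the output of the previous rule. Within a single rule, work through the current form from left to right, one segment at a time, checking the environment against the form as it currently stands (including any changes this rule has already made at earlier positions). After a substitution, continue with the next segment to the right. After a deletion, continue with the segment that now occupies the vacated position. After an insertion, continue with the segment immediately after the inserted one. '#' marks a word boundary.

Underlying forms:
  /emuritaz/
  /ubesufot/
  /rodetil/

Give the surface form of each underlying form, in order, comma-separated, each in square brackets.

[hemuridaz], [hubezuvot], [rodedil]

/emuritaz/:
  1 Regressive Voicing Assimilation: no change — [emuritaz]
  2 Voicing Between Vowels: [emuritaz] → [emuridaz]
  3 Glottal Epenthesis: [emuridaz] → [hemuridaz]
/ubesufot/:
  1 Regressive Voicing Assimilation: no change — [ubesufot]
  2 Voicing Between Vowels: [ubesufot] → [ubezuvot]
  3 Glottal Epenthesis: [ubezuvot] → [hubezuvot]
/rodetil/:
  1 Regressive Voicing Assimilation: no change — [rodetil]
  2 Voicing Between Vowels: [rodetil] → [rodedil]
  3 Glottal Epenthesis: no change — [rodedil]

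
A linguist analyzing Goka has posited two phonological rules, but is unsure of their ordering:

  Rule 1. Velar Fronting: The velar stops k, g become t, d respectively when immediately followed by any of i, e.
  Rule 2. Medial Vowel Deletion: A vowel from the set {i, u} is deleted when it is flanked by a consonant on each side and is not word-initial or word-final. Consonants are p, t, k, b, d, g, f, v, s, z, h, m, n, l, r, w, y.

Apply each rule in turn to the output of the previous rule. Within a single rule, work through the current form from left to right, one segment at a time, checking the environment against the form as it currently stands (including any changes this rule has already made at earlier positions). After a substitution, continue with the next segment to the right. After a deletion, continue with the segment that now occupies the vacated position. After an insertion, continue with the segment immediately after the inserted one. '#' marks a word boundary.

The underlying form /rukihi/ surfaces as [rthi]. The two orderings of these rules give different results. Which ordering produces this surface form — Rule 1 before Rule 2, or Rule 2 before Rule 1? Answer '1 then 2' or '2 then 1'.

Order 1 then 2:
  1 Velar Fronting: [rukihi] → [rutihi]
  2 Medial Vowel Deletion: [rutihi] → [rthi]
  result: [rthi]
Order 2 then 1:
  2 Medial Vowel Deletion: [rukihi] → [rkhi]
  1 Velar Fronting: no change — [rkhi]
  result: [rkhi]

1 then 2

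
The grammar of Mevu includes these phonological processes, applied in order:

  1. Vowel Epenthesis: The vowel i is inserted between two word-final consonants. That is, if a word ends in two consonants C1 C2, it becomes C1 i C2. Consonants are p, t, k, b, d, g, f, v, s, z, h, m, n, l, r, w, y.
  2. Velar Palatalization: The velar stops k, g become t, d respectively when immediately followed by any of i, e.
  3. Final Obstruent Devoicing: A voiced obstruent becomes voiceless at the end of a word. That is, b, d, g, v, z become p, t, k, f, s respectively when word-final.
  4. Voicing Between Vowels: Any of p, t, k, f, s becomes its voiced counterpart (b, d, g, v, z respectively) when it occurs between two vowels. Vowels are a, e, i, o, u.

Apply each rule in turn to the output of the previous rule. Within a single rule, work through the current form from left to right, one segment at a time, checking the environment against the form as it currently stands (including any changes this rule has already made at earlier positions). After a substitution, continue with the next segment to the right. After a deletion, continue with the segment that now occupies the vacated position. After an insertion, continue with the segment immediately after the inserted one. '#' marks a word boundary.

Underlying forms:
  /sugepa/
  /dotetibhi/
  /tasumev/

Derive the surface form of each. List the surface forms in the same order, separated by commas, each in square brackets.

[sudeba], [dodedibhi], [tazumef]

/sugepa/:
  1 Vowel Epenthesis: no change — [sugepa]
  2 Velar Palatalization: [sugepa] → [sudepa]
  3 Final Obstruent Devoicing: no change — [sudepa]
  4 Voicing Between Vowels: [sudepa] → [sudeba]
/dotetibhi/:
  1 Vowel Epenthesis: no change — [dotetibhi]
  2 Velar Palatalization: no change — [dotetibhi]
  3 Final Obstruent Devoicing: no change — [dotetibhi]
  4 Voicing Between Vowels: [dotetibhi] → [dodedibhi]
/tasumev/:
  1 Vowel Epenthesis: no change — [tasumev]
  2 Velar Palatalization: no change — [tasumev]
  3 Final Obstruent Devoicing: [tasumev] → [tasumef]
  4 Voicing Between Vowels: [tasumef] → [tazumef]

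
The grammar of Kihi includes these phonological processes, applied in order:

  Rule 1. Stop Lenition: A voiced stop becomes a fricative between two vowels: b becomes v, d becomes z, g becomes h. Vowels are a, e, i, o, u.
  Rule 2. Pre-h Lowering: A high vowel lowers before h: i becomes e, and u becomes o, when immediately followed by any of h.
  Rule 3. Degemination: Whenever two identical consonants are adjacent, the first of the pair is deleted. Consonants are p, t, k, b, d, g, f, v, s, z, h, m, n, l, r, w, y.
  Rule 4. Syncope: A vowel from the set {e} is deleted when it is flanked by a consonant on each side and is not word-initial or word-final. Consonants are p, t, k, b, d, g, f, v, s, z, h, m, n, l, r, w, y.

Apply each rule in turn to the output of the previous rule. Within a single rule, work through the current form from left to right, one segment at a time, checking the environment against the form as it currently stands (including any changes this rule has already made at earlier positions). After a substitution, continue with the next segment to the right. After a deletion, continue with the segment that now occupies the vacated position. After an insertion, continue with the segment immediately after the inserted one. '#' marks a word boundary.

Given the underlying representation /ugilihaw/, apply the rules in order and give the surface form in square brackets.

[ohilhaw]

Rule 1 Stop Lenition: [ugilihaw] → [uhilihaw]
Rule 2 Pre-h Lowering: [uhilihaw] → [ohilehaw]
Rule 3 Degemination: no change — [ohilehaw]
Rule 4 Syncope: [ohilehaw] → [ohilhaw]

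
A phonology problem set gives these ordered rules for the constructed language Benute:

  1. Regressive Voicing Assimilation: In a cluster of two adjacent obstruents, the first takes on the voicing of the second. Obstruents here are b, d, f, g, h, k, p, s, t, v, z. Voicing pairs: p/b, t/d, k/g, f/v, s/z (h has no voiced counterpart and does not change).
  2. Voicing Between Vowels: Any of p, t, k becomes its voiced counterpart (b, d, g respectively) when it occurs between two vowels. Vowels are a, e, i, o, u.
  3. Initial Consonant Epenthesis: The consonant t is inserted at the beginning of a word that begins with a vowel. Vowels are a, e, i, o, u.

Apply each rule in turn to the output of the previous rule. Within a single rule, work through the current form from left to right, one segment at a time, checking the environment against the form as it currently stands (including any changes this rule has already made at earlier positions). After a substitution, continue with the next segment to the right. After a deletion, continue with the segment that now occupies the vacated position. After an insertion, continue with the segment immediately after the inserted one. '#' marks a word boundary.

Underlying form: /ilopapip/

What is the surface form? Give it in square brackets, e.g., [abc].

1 Regressive Voicing Assimilation: no change — [ilopapip]
2 Voicing Between Vowels: [ilopapip] → [ilobabip]
3 Initial Consonant Epenthesis: [ilobabip] → [tilobabip]

[tilobabip]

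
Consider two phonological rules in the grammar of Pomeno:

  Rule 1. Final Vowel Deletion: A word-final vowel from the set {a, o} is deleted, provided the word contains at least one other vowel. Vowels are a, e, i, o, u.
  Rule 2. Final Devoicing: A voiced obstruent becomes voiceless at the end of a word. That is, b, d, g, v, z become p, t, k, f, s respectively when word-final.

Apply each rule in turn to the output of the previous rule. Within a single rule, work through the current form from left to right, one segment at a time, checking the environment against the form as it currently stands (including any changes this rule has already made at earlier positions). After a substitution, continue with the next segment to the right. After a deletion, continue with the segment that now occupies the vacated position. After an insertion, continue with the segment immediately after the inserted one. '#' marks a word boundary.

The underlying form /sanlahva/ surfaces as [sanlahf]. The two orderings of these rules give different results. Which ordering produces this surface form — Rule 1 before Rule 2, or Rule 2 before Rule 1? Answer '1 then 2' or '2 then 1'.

1 then 2

Order 1 then 2:
  1 Final Vowel Deletion: [sanlahva] → [sanlahv]
  2 Final Devoicing: [sanlahv] → [sanlahf]
  result: [sanlahf]
Order 2 then 1:
  2 Final Devoicing: no change — [sanlahva]
  1 Final Vowel Deletion: [sanlahva] → [sanlahv]
  result: [sanlahv]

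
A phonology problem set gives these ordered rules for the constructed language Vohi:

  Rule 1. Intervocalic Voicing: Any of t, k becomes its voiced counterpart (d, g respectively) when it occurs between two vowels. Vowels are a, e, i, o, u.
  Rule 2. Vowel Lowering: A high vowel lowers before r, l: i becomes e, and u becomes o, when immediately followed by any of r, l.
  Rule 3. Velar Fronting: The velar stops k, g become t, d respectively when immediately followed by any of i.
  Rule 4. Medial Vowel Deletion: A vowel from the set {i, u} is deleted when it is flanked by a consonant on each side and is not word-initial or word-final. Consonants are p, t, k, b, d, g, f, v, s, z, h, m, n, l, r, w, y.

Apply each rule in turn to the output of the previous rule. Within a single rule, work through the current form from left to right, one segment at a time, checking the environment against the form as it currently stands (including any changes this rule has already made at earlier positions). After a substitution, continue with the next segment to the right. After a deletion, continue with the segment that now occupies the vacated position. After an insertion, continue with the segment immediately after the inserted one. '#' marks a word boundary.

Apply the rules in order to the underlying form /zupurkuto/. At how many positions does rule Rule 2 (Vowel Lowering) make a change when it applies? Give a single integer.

1

Rule 1 Intervocalic Voicing: [zupurkuto] → [zupurkudo]
Rule 2 Vowel Lowering: [zupurkudo] → [zuporkudo]
Rule 3 Velar Fronting: no change — [zuporkudo]
Rule 4 Medial Vowel Deletion: [zuporkudo] → [zporkdo]
Rule Rule 2 changed 1 position(s).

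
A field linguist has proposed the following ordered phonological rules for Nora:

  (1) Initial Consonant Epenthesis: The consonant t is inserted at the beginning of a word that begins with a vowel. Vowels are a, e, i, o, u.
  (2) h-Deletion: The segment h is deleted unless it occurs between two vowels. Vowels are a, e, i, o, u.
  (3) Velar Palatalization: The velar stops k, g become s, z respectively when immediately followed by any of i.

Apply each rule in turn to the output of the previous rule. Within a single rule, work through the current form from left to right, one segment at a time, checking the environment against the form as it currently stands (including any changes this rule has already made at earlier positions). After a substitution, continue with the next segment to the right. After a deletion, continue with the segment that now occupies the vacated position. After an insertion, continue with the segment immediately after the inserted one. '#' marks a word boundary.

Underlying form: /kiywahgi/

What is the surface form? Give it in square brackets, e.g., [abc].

[siywazi]

(1) Initial Consonant Epenthesis: no change — [kiywahgi]
(2) h-Deletion: [kiywahgi] → [kiywagi]
(3) Velar Palatalization: [kiywagi] → [siywazi]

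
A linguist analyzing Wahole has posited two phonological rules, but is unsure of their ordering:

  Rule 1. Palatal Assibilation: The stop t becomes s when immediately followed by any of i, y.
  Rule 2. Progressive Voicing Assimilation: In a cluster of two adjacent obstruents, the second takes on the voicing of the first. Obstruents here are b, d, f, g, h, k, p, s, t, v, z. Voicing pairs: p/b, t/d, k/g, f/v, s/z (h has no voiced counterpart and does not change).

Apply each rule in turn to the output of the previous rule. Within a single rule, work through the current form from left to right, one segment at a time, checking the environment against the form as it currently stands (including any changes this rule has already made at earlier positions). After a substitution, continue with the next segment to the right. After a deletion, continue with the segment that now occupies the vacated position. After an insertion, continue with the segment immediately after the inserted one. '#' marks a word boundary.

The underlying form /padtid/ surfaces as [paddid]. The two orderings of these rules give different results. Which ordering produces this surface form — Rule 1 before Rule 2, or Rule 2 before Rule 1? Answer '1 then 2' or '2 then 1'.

Order 1 then 2:
  1 Palatal Assibilation: [padtid] → [padsid]
  2 Progressive Voicing Assimilation: [padsid] → [padzid]
  result: [padzid]
Order 2 then 1:
  2 Progressive Voicing Assimilation: [padtid] → [paddid]
  1 Palatal Assibilation: no change — [paddid]
  result: [paddid]

2 then 1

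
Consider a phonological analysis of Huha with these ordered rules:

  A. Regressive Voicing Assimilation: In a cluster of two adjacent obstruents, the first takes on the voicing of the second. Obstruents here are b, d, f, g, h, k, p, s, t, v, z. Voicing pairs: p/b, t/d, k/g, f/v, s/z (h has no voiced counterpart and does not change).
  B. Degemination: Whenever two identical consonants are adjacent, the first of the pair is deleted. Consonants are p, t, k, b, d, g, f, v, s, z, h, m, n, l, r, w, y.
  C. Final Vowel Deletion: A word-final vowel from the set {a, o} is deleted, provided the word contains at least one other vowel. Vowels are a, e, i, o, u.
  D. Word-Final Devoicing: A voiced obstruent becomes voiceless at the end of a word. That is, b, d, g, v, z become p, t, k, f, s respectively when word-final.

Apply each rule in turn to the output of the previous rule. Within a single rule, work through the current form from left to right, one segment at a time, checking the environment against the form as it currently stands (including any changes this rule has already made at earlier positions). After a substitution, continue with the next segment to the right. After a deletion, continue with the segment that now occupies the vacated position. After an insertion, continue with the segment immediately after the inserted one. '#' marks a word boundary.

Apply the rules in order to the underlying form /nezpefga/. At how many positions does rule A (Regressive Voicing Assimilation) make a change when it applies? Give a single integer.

2

A Regressive Voicing Assimilation: [nezpefga] → [nespevga]
B Degemination: no change — [nespevga]
C Final Vowel Deletion: [nespevga] → [nespevg]
D Word-Final Devoicing: [nespevg] → [nespevk]
Rule A changed 2 position(s).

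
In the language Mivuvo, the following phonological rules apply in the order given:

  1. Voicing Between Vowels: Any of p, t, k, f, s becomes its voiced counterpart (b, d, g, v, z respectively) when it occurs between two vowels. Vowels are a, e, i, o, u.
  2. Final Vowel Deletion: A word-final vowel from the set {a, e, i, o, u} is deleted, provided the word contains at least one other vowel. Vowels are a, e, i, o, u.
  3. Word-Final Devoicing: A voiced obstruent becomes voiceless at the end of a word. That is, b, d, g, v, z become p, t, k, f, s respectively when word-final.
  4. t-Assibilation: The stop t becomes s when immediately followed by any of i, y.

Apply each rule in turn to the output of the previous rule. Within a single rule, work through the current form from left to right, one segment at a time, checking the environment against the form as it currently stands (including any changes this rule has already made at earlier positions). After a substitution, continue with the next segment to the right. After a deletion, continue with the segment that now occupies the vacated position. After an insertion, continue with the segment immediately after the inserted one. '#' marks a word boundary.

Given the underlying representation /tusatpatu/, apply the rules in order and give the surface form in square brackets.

[tuzatpat]

1 Voicing Between Vowels: [tusatpatu] → [tuzatpadu]
2 Final Vowel Deletion: [tuzatpadu] → [tuzatpad]
3 Word-Final Devoicing: [tuzatpad] → [tuzatpat]
4 t-Assibilation: no change — [tuzatpat]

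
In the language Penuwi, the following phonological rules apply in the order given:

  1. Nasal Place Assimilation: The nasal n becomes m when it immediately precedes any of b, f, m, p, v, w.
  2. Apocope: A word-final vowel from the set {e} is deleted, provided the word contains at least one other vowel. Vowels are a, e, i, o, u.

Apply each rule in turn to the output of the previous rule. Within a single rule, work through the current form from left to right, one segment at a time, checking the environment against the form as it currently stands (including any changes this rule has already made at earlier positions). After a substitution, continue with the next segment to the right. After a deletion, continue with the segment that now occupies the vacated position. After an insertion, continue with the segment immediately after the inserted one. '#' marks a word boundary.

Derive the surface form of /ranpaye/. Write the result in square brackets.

[rampay]

1 Nasal Place Assimilation: [ranpaye] → [rampaye]
2 Apocope: [rampaye] → [rampay]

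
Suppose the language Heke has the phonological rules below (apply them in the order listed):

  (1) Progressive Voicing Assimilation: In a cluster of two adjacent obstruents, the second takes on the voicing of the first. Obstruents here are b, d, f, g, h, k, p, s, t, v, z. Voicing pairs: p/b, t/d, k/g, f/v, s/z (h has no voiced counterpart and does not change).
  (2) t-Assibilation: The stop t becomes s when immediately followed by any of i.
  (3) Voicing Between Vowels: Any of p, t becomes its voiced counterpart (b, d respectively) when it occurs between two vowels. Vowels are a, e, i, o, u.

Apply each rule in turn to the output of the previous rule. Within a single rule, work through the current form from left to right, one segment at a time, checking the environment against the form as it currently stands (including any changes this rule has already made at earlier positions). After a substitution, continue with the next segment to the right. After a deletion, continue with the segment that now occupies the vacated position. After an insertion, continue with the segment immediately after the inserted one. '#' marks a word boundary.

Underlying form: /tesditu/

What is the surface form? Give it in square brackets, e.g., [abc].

(1) Progressive Voicing Assimilation: [tesditu] → [testitu]
(2) t-Assibilation: [testitu] → [tessitu]
(3) Voicing Between Vowels: [tessitu] → [tessidu]

[tessidu]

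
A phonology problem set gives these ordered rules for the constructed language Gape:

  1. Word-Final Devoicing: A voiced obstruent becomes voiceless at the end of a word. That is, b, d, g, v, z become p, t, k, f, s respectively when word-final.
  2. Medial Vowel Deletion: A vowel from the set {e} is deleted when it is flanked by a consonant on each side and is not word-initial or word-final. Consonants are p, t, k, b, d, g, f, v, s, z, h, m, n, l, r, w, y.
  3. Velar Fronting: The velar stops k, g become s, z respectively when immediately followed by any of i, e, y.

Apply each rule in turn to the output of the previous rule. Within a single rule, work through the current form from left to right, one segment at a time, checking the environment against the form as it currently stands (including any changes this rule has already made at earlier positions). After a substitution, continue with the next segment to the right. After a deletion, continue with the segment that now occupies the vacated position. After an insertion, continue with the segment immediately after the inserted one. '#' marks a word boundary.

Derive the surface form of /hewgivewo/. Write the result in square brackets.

1 Word-Final Devoicing: no change — [hewgivewo]
2 Medial Vowel Deletion: [hewgivewo] → [hwgivwo]
3 Velar Fronting: [hwgivwo] → [hwzivwo]

[hwzivwo]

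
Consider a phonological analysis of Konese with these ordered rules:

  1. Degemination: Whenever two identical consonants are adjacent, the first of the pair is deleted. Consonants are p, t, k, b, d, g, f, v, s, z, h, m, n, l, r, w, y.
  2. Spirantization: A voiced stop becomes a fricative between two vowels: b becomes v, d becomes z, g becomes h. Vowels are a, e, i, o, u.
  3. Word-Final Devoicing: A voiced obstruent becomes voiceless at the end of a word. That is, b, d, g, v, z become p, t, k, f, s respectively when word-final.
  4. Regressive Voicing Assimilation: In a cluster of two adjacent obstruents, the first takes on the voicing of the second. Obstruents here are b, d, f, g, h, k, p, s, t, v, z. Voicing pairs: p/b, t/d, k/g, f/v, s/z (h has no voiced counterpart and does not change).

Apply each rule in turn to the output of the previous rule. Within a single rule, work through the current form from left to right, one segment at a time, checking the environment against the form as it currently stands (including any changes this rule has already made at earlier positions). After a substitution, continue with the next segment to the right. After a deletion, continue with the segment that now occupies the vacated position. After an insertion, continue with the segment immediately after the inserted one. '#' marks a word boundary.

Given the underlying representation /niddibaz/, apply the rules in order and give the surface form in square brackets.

[nizivas]

1 Degemination: [niddibaz] → [nidibaz]
2 Spirantization: [nidibaz] → [nizivaz]
3 Word-Final Devoicing: [nizivaz] → [nizivas]
4 Regressive Voicing Assimilation: no change — [nizivas]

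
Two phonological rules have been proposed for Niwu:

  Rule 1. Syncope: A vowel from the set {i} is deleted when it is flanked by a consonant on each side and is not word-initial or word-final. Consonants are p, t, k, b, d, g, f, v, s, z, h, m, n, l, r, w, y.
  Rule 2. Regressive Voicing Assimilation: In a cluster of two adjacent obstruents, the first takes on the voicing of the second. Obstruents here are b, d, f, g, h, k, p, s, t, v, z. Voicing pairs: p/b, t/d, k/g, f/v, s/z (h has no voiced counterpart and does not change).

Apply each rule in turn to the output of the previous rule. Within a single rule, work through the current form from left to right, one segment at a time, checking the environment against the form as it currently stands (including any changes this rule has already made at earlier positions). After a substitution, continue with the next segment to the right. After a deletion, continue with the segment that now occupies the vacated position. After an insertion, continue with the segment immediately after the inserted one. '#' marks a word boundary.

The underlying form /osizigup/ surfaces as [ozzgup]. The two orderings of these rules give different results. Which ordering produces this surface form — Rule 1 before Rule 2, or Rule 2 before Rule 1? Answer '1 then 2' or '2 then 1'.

1 then 2

Order 1 then 2:
  1 Syncope: [osizigup] → [oszgup]
  2 Regressive Voicing Assimilation: [oszgup] → [ozzgup]
  result: [ozzgup]
Order 2 then 1:
  2 Regressive Voicing Assimilation: no change — [osizigup]
  1 Syncope: [osizigup] → [oszgup]
  result: [oszgup]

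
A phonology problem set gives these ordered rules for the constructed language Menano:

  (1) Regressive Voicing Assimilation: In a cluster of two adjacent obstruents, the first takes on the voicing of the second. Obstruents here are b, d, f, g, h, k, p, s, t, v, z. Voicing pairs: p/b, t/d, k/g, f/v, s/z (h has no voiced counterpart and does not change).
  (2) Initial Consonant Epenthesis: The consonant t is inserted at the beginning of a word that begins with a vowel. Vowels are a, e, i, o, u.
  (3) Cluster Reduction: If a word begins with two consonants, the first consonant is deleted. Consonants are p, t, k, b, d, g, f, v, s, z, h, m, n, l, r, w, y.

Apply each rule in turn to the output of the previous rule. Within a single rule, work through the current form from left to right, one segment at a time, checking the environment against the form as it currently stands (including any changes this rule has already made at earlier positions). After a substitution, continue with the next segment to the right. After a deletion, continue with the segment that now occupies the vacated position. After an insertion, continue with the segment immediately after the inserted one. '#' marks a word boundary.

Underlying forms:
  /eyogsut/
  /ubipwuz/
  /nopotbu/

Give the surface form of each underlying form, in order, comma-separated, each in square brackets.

/eyogsut/:
  (1) Regressive Voicing Assimilation: [eyogsut] → [eyoksut]
  (2) Initial Consonant Epenthesis: [eyoksut] → [teyoksut]
  (3) Cluster Reduction: no change — [teyoksut]
/ubipwuz/:
  (1) Regressive Voicing Assimilation: no change — [ubipwuz]
  (2) Initial Consonant Epenthesis: [ubipwuz] → [tubipwuz]
  (3) Cluster Reduction: no change — [tubipwuz]
/nopotbu/:
  (1) Regressive Voicing Assimilation: [nopotbu] → [nopodbu]
  (2) Initial Consonant Epenthesis: no change — [nopodbu]
  (3) Cluster Reduction: no change — [nopodbu]

[teyoksut], [tubipwuz], [nopodbu]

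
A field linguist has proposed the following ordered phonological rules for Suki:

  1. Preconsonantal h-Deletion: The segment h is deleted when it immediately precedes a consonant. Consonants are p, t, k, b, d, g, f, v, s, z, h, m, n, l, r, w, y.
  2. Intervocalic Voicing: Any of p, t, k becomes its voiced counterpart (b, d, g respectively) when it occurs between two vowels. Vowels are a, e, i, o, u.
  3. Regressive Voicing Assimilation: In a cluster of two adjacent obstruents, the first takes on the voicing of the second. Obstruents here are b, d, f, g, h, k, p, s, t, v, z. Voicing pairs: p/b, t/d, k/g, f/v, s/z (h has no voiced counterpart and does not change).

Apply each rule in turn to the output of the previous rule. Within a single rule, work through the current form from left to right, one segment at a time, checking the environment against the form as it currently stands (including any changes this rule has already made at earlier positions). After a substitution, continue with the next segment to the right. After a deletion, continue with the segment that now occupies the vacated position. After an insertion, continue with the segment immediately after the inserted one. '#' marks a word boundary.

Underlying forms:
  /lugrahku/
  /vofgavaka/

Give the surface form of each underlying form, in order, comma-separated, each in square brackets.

[lugragu], [vovgavaga]

/lugrahku/:
  1 Preconsonantal h-Deletion: [lugrahku] → [lugraku]
  2 Intervocalic Voicing: [lugraku] → [lugragu]
  3 Regressive Voicing Assimilation: no change — [lugragu]
/vofgavaka/:
  1 Preconsonantal h-Deletion: no change — [vofgavaka]
  2 Intervocalic Voicing: [vofgavaka] → [vofgavaga]
  3 Regressive Voicing Assimilation: [vofgavaga] → [vovgavaga]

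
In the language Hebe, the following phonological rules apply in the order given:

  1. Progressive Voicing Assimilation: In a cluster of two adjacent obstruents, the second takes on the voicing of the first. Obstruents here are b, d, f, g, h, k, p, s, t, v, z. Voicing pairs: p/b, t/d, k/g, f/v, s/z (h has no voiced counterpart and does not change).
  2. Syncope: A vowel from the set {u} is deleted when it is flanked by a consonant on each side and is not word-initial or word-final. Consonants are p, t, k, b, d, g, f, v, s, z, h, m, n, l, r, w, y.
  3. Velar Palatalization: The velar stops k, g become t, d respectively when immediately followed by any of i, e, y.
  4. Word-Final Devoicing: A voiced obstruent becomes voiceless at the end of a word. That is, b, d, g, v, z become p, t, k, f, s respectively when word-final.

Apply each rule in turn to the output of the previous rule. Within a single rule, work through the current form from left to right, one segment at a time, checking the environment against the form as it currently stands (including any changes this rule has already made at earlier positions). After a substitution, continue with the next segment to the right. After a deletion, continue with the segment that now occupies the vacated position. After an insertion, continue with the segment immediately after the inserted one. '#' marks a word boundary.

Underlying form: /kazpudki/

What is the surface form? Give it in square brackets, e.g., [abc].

1 Progressive Voicing Assimilation: [kazpudki] → [kazbudgi]
2 Syncope: [kazbudgi] → [kazbdgi]
3 Velar Palatalization: [kazbdgi] → [kazbddi]
4 Word-Final Devoicing: no change — [kazbddi]

[kazbddi]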